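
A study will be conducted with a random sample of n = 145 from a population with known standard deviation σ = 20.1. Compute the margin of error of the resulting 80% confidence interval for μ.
Margin of error = 2.14

Margin of error = z* · σ/√n
= 1.282 · 20.1/√145
= 1.282 · 20.1/12.0416
= 2.14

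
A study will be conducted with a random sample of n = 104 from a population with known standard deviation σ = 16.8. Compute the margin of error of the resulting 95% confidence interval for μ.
Margin of error = 3.23

Margin of error = z* · σ/√n
= 1.960 · 16.8/√104
= 1.960 · 16.8/10.1980
= 3.23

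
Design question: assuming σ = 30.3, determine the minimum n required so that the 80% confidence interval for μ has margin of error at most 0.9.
n ≥ 1863

For margin E ≤ 0.9:
n ≥ (z* · σ / E)²
n ≥ (1.282 · 30.3 / 0.9)²
n ≥ 1862.84

Minimum n = 1863 (rounding up)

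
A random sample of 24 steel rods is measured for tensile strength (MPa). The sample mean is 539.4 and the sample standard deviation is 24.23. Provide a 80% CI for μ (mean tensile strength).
(532.88, 545.92)

t-interval (σ unknown):
df = n - 1 = 23
t* = 1.319 for 80% confidence

Margin of error = t* · s/√n = 1.319 · 24.23/√24 = 6.52

CI: (532.88, 545.92)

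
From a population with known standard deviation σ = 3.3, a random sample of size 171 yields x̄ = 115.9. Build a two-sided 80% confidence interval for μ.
(115.58, 116.22)

z-interval (σ known):
z* = 1.282 for 80% confidence

Margin of error = z* · σ/√n = 1.282 · 3.3/√171 = 0.32

CI: (115.9 - 0.32, 115.9 + 0.32) = (115.58, 116.22)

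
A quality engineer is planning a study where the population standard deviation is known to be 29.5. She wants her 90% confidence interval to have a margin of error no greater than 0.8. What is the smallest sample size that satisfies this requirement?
n ≥ 3680

For margin E ≤ 0.8:
n ≥ (z* · σ / E)²
n ≥ (1.645 · 29.5 / 0.8)²
n ≥ 3679.56

Minimum n = 3680 (rounding up)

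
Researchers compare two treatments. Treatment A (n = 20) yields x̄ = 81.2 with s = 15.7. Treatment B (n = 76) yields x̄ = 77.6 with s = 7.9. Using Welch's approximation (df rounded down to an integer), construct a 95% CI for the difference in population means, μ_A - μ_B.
(-3.94, 11.14)

Difference: x̄₁ - x̄₂ = 3.60
SE = √(s₁²/n₁ + s₂²/n₂) = √(15.7²/20 + 7.9²/76) = 3.6257
df = 21.59 → 21 (Welch–Satterthwaite, rounded down)
t* = 2.080

CI: 3.60 ± 2.080 · 3.6257 = 3.60 ± 7.54 = (-3.94, 11.14)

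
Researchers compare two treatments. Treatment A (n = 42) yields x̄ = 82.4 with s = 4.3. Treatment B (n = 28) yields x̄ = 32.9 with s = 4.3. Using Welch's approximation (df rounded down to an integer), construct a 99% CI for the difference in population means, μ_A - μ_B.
(46.71, 52.29)

Difference: x̄₁ - x̄₂ = 49.50
SE = √(s₁²/n₁ + s₂²/n₂) = √(4.3²/42 + 4.3²/28) = 1.0491
df = 58.02 → 58 (Welch–Satterthwaite, rounded down)
t* = 2.663

CI: 49.50 ± 2.663 · 1.0491 = 49.50 ± 2.79 = (46.71, 52.29)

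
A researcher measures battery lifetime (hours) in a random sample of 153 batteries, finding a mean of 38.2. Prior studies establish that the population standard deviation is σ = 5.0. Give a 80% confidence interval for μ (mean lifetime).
(37.68, 38.72)

z-interval (σ known):
z* = 1.282 for 80% confidence

Margin of error = z* · σ/√n = 1.282 · 5.0/√153 = 0.52

CI: (38.2 - 0.52, 38.2 + 0.52) = (37.68, 38.72)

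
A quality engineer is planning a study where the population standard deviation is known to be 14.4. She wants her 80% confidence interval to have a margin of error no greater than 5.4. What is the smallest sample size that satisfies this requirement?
n ≥ 12

For margin E ≤ 5.4:
n ≥ (z* · σ / E)²
n ≥ (1.282 · 14.4 / 5.4)²
n ≥ 11.69

Minimum n = 12 (rounding up)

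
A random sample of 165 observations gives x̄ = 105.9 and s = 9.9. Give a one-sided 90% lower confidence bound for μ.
μ ≥ 104.91

Lower bound (one-sided):
t* = 1.287 (one-sided for 90%)
Lower bound = x̄ - t* · s/√n = 105.9 - 1.287 · 9.9/√165 = 104.91

We are 90% confident that μ ≥ 104.91.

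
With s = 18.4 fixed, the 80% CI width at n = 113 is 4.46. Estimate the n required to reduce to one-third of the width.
n ≈ 1017

CI width ∝ 1/√n
To reduce width by factor 3, need √n to grow by 3 → need 3² = 9 times as many samples.

Current: n = 113, width = 4.46
New: n = 1017, width ≈ 1.48

Width reduced by factor of 4.46/1.48 = 3.01.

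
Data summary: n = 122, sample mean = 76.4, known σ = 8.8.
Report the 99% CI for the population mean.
(74.35, 78.45)

z-interval (σ known):
z* = 2.576 for 99% confidence

Margin of error = z* · σ/√n = 2.576 · 8.8/√122 = 2.05

CI: (76.4 - 2.05, 76.4 + 2.05) = (74.35, 78.45)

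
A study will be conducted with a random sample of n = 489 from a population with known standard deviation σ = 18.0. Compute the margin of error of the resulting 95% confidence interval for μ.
Margin of error = 1.60

Margin of error = z* · σ/√n
= 1.960 · 18.0/√489
= 1.960 · 18.0/22.1133
= 1.60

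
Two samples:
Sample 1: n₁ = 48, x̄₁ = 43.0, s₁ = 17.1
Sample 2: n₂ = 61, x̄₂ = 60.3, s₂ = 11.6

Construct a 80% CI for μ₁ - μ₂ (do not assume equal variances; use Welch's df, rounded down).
(-21.02, -13.58)

Difference: x̄₁ - x̄₂ = -17.30
SE = √(s₁²/n₁ + s₂²/n₂) = √(17.1²/48 + 11.6²/61) = 2.8806
df = 79.08 → 79 (Welch–Satterthwaite, rounded down)
t* = 1.292

CI: -17.30 ± 1.292 · 2.8806 = -17.30 ± 3.72 = (-21.02, -13.58)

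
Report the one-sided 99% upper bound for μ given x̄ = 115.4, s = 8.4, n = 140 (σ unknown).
μ ≤ 117.07

Upper bound (one-sided):
t* = 2.353 (one-sided for 99%)
Upper bound = x̄ + t* · s/√n = 115.4 + 2.353 · 8.4/√140 = 117.07

We are 99% confident that μ ≤ 117.07.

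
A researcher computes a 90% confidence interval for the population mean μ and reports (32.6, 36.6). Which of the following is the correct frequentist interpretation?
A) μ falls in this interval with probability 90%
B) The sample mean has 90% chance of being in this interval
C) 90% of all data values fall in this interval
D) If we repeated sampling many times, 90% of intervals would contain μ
D

A) Wrong — μ is fixed; the randomness lives in the interval, not in μ.
B) Wrong — x̄ is observed and sits in the interval by construction.
C) Wrong — a CI is about the parameter μ, not individual data values.
D) Correct — this is the frequentist long-run coverage interpretation.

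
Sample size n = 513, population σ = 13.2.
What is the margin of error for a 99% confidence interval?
Margin of error = 1.50

Margin of error = z* · σ/√n
= 2.576 · 13.2/√513
= 2.576 · 13.2/22.6495
= 1.50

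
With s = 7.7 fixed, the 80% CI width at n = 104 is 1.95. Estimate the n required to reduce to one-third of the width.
n ≈ 936

CI width ∝ 1/√n
To reduce width by factor 3, need √n to grow by 3 → need 3² = 9 times as many samples.

Current: n = 104, width = 1.95
New: n = 936, width ≈ 0.65

Width reduced by factor of 1.95/0.65 = 3.00.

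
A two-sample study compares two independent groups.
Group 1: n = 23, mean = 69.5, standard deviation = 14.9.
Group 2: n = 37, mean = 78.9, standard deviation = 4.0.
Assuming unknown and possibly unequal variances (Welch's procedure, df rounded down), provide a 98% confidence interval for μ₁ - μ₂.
(-17.34, -1.46)

Difference: x̄₁ - x̄₂ = -9.40
SE = √(s₁²/n₁ + s₂²/n₂) = √(14.9²/23 + 4.0²/37) = 3.1757
df = 23.99 → 23 (Welch–Satterthwaite, rounded down)
t* = 2.500

CI: -9.40 ± 2.500 · 3.1757 = -9.40 ± 7.94 = (-17.34, -1.46)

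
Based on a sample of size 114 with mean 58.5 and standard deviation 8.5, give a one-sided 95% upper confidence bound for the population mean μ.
μ ≤ 59.82

Upper bound (one-sided):
t* = 1.658 (one-sided for 95%)
Upper bound = x̄ + t* · s/√n = 58.5 + 1.658 · 8.5/√114 = 59.82

We are 95% confident that μ ≤ 59.82.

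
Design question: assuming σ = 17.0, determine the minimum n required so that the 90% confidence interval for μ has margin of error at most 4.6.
n ≥ 37

For margin E ≤ 4.6:
n ≥ (z* · σ / E)²
n ≥ (1.645 · 17.0 / 4.6)²
n ≥ 36.96

Minimum n = 37 (rounding up)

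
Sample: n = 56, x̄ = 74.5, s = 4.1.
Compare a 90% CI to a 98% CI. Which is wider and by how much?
98% CI is wider by 0.80

df = 55
90% CI: t* = 1.673, (73.58, 75.42), width = 2 · t* · s/√n = 1.83
98% CI: t* = 2.396, (73.19, 75.81), width = 2 · t* · s/√n = 2.63

The 98% CI is wider by 2.63 - 1.83 = 0.80.
Higher confidence requires a wider interval.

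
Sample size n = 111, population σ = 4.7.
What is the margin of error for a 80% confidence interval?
Margin of error = 0.57

Margin of error = z* · σ/√n
= 1.282 · 4.7/√111
= 1.282 · 4.7/10.5357
= 0.57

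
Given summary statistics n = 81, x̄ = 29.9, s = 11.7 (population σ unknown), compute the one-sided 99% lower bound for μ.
μ ≥ 26.81

Lower bound (one-sided):
t* = 2.374 (one-sided for 99%)
Lower bound = x̄ - t* · s/√n = 29.9 - 2.374 · 11.7/√81 = 26.81

We are 99% confident that μ ≥ 26.81.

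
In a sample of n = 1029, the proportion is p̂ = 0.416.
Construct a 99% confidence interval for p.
(0.376, 0.456)

Proportion CI:
SE = √(p̂(1-p̂)/n) = √(0.416 · 0.584 / 1029) = 0.01537

z* = 2.576
Margin = z* · SE = 2.576 · 0.01537 = 0.0396

CI: 0.416 ± 0.0396 = (0.376, 0.456)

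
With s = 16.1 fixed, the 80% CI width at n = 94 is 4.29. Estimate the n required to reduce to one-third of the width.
n ≈ 846

CI width ∝ 1/√n
To reduce width by factor 3, need √n to grow by 3 → need 3² = 9 times as many samples.

Current: n = 94, width = 4.29
New: n = 846, width ≈ 1.42

Width reduced by factor of 4.29/1.42 = 3.02.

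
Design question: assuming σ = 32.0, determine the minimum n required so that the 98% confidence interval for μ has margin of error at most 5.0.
n ≥ 222

For margin E ≤ 5.0:
n ≥ (z* · σ / E)²
n ≥ (2.326 · 32.0 / 5.0)²
n ≥ 221.60

Minimum n = 222 (rounding up)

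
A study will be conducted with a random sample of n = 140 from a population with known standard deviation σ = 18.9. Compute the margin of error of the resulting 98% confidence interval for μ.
Margin of error = 3.72

Margin of error = z* · σ/√n
= 2.326 · 18.9/√140
= 2.326 · 18.9/11.8322
= 3.72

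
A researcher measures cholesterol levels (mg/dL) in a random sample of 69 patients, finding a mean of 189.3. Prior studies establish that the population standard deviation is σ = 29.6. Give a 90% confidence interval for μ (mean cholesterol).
(183.44, 195.16)

z-interval (σ known):
z* = 1.645 for 90% confidence

Margin of error = z* · σ/√n = 1.645 · 29.6/√69 = 5.86

CI: (189.3 - 5.86, 189.3 + 5.86) = (183.44, 195.16)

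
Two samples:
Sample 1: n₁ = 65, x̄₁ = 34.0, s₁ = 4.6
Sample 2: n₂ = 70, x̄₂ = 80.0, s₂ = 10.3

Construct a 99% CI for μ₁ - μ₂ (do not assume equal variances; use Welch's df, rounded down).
(-49.56, -42.44)

Difference: x̄₁ - x̄₂ = -46.00
SE = √(s₁²/n₁ + s₂²/n₂) = √(4.6²/65 + 10.3²/70) = 1.3569
df = 97.00 → 97 (Welch–Satterthwaite, rounded down)
t* = 2.627

CI: -46.00 ± 2.627 · 1.3569 = -46.00 ± 3.56 = (-49.56, -42.44)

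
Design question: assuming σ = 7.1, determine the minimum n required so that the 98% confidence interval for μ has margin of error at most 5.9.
n ≥ 8

For margin E ≤ 5.9:
n ≥ (z* · σ / E)²
n ≥ (2.326 · 7.1 / 5.9)²
n ≥ 7.83

Minimum n = 8 (rounding up)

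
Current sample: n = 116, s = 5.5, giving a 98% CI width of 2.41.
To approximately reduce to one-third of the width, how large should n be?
n ≈ 1044

CI width ∝ 1/√n
To reduce width by factor 3, need √n to grow by 3 → need 3² = 9 times as many samples.

Current: n = 116, width = 2.41
New: n = 1044, width ≈ 0.79

Width reduced by factor of 2.41/0.79 = 3.05.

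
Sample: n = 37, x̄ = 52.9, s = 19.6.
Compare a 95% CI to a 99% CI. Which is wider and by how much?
99% CI is wider by 4.45

df = 36
95% CI: t* = 2.028, (46.37, 59.43), width = 2 · t* · s/√n = 13.07
99% CI: t* = 2.719, (44.14, 61.66), width = 2 · t* · s/√n = 17.52

The 99% CI is wider by 17.52 - 13.07 = 4.45.
Higher confidence requires a wider interval.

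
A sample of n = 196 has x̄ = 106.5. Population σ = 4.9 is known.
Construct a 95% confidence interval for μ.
(105.81, 107.19)

z-interval (σ known):
z* = 1.960 for 95% confidence

Margin of error = z* · σ/√n = 1.960 · 4.9/√196 = 0.69

CI: (106.5 - 0.69, 106.5 + 0.69) = (105.81, 107.19)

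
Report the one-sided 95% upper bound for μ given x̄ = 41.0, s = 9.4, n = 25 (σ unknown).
μ ≤ 44.22

Upper bound (one-sided):
t* = 1.711 (one-sided for 95%)
Upper bound = x̄ + t* · s/√n = 41.0 + 1.711 · 9.4/√25 = 44.22

We are 95% confident that μ ≤ 44.22.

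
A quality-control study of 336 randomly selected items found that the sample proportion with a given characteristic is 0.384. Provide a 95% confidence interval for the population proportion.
(0.332, 0.436)

Proportion CI:
SE = √(p̂(1-p̂)/n) = √(0.384 · 0.616 / 336) = 0.02653

z* = 1.960
Margin = z* · SE = 1.960 · 0.02653 = 0.0520

CI: 0.384 ± 0.0520 = (0.332, 0.436)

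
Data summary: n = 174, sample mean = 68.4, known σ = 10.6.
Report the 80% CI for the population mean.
(67.37, 69.43)

z-interval (σ known):
z* = 1.282 for 80% confidence

Margin of error = z* · σ/√n = 1.282 · 10.6/√174 = 1.03

CI: (68.4 - 1.03, 68.4 + 1.03) = (67.37, 69.43)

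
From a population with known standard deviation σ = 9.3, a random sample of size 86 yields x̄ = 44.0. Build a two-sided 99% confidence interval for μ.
(41.42, 46.58)

z-interval (σ known):
z* = 2.576 for 99% confidence

Margin of error = z* · σ/√n = 2.576 · 9.3/√86 = 2.58

CI: (44.0 - 2.58, 44.0 + 2.58) = (41.42, 46.58)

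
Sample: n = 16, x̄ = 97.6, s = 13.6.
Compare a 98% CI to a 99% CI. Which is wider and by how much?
99% CI is wider by 2.35

df = 15
98% CI: t* = 2.602, (88.75, 106.45), width = 2 · t* · s/√n = 17.69
99% CI: t* = 2.947, (87.58, 107.62), width = 2 · t* · s/√n = 20.04

The 99% CI is wider by 20.04 - 17.69 = 2.35.
Higher confidence requires a wider interval.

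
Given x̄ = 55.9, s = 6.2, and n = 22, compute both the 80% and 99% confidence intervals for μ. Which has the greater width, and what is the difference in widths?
99% CI is wider by 3.98

df = 21
80% CI: t* = 1.323, (54.15, 57.65), width = 2 · t* · s/√n = 3.50
99% CI: t* = 2.831, (52.16, 59.64), width = 2 · t* · s/√n = 7.48

The 99% CI is wider by 7.48 - 3.50 = 3.98.
Higher confidence requires a wider interval.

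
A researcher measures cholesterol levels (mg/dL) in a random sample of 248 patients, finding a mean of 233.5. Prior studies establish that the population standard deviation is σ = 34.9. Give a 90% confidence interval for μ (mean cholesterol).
(229.85, 237.15)

z-interval (σ known):
z* = 1.645 for 90% confidence

Margin of error = z* · σ/√n = 1.645 · 34.9/√248 = 3.65

CI: (233.5 - 3.65, 233.5 + 3.65) = (229.85, 237.15)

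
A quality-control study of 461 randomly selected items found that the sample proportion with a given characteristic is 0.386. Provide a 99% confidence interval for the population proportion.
(0.328, 0.444)

Proportion CI:
SE = √(p̂(1-p̂)/n) = √(0.386 · 0.614 / 461) = 0.02267

z* = 2.576
Margin = z* · SE = 2.576 · 0.02267 = 0.0584

CI: 0.386 ± 0.0584 = (0.328, 0.444)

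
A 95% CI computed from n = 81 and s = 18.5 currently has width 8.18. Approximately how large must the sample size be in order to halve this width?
n ≈ 324

CI width ∝ 1/√n
To reduce width by factor 2, need √n to grow by 2 → need 2² = 4 times as many samples.

Current: n = 81, width = 8.18
New: n = 324, width ≈ 4.04

Width reduced by factor of 8.18/4.04 = 2.02.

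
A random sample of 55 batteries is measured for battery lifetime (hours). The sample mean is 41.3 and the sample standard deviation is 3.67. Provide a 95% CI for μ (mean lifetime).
(40.31, 42.29)

t-interval (σ unknown):
df = n - 1 = 54
t* = 2.005 for 95% confidence

Margin of error = t* · s/√n = 2.005 · 3.67/√55 = 0.99

CI: (40.31, 42.29)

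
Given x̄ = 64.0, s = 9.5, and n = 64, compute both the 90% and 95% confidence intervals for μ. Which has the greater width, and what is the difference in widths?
95% CI is wider by 0.79

df = 63
90% CI: t* = 1.669, (62.02, 65.98), width = 2 · t* · s/√n = 3.96
95% CI: t* = 1.998, (61.63, 66.37), width = 2 · t* · s/√n = 4.75

The 95% CI is wider by 4.75 - 3.96 = 0.79.
Higher confidence requires a wider interval.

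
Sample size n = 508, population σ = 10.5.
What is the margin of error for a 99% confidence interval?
Margin of error = 1.20

Margin of error = z* · σ/√n
= 2.576 · 10.5/√508
= 2.576 · 10.5/22.5389
= 1.20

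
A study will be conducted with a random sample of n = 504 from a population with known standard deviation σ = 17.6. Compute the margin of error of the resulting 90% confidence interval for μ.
Margin of error = 1.29

Margin of error = z* · σ/√n
= 1.645 · 17.6/√504
= 1.645 · 17.6/22.4499
= 1.29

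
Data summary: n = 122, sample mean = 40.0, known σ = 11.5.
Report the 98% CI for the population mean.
(37.58, 42.42)

z-interval (σ known):
z* = 2.326 for 98% confidence

Margin of error = z* · σ/√n = 2.326 · 11.5/√122 = 2.42

CI: (40.0 - 2.42, 40.0 + 2.42) = (37.58, 42.42)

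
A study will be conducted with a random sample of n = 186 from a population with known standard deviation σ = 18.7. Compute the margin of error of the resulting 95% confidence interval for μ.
Margin of error = 2.69

Margin of error = z* · σ/√n
= 1.960 · 18.7/√186
= 1.960 · 18.7/13.6382
= 2.69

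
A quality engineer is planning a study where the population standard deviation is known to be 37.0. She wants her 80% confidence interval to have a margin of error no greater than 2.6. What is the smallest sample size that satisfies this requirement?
n ≥ 333

For margin E ≤ 2.6:
n ≥ (z* · σ / E)²
n ≥ (1.282 · 37.0 / 2.6)²
n ≥ 332.84

Minimum n = 333 (rounding up)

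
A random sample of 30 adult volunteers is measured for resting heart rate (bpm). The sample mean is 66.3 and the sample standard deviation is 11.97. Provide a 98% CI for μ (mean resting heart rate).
(60.92, 71.68)

t-interval (σ unknown):
df = n - 1 = 29
t* = 2.462 for 98% confidence

Margin of error = t* · s/√n = 2.462 · 11.97/√30 = 5.38

CI: (60.92, 71.68)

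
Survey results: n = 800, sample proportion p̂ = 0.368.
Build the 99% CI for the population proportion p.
(0.324, 0.412)

Proportion CI:
SE = √(p̂(1-p̂)/n) = √(0.368 · 0.632 / 800) = 0.01705

z* = 2.576
Margin = z* · SE = 2.576 · 0.01705 = 0.0439

CI: 0.368 ± 0.0439 = (0.324, 0.412)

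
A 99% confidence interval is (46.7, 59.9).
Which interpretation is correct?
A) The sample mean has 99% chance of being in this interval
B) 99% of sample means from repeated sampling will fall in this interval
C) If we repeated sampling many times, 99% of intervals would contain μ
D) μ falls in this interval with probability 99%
C

A) Wrong — x̄ is observed and sits in the interval by construction.
B) Wrong — coverage applies to intervals containing μ, not to future x̄ values.
C) Correct — this is the frequentist long-run coverage interpretation.
D) Wrong — μ is fixed; the randomness lives in the interval, not in μ.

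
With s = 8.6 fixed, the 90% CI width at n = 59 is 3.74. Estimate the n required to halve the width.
n ≈ 236

CI width ∝ 1/√n
To reduce width by factor 2, need √n to grow by 2 → need 2² = 4 times as many samples.

Current: n = 59, width = 3.74
New: n = 236, width ≈ 1.85

Width reduced by factor of 3.74/1.85 = 2.02.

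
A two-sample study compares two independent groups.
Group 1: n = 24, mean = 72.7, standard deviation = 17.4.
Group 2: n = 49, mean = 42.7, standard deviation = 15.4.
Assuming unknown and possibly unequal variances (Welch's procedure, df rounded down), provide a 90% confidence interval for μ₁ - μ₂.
(22.97, 37.03)

Difference: x̄₁ - x̄₂ = 30.00
SE = √(s₁²/n₁ + s₂²/n₂) = √(17.4²/24 + 15.4²/49) = 4.1779
df = 41.13 → 41 (Welch–Satterthwaite, rounded down)
t* = 1.683

CI: 30.00 ± 1.683 · 4.1779 = 30.00 ± 7.03 = (22.97, 37.03)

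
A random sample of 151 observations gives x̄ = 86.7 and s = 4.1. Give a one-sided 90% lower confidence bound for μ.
μ ≥ 86.27

Lower bound (one-sided):
t* = 1.287 (one-sided for 90%)
Lower bound = x̄ - t* · s/√n = 86.7 - 1.287 · 4.1/√151 = 86.27

We are 90% confident that μ ≥ 86.27.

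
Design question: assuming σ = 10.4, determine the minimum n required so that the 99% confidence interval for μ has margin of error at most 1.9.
n ≥ 199

For margin E ≤ 1.9:
n ≥ (z* · σ / E)²
n ≥ (2.576 · 10.4 / 1.9)²
n ≥ 198.82

Minimum n = 199 (rounding up)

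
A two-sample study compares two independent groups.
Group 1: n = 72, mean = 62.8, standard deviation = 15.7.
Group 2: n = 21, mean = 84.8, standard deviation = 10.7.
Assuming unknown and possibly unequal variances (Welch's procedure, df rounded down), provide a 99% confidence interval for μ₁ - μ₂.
(-30.00, -14.00)

Difference: x̄₁ - x̄₂ = -22.00
SE = √(s₁²/n₁ + s₂²/n₂) = √(15.7²/72 + 10.7²/21) = 2.9792
df = 47.71 → 47 (Welch–Satterthwaite, rounded down)
t* = 2.685

CI: -22.00 ± 2.685 · 2.9792 = -22.00 ± 8.00 = (-30.00, -14.00)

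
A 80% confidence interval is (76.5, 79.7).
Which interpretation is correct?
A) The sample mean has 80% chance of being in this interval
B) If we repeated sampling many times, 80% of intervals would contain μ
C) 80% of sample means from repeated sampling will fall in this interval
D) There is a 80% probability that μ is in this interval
B

A) Wrong — x̄ is observed and sits in the interval by construction.
B) Correct — this is the frequentist long-run coverage interpretation.
C) Wrong — coverage applies to intervals containing μ, not to future x̄ values.
D) Wrong — μ is fixed; the randomness lives in the interval, not in μ.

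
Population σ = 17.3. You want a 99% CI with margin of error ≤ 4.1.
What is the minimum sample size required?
n ≥ 119

For margin E ≤ 4.1:
n ≥ (z* · σ / E)²
n ≥ (2.576 · 17.3 / 4.1)²
n ≥ 118.15

Minimum n = 119 (rounding up)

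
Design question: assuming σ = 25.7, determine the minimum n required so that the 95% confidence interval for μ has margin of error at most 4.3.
n ≥ 138

For margin E ≤ 4.3:
n ≥ (z* · σ / E)²
n ≥ (1.960 · 25.7 / 4.3)²
n ≥ 137.23

Minimum n = 138 (rounding up)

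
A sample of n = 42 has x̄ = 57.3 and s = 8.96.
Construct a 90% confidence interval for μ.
(54.97, 59.63)

t-interval (σ unknown):
df = n - 1 = 41
t* = 1.683 for 90% confidence

Margin of error = t* · s/√n = 1.683 · 8.96/√42 = 2.33

CI: (54.97, 59.63)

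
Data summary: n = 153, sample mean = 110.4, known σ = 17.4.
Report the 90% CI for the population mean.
(108.09, 112.71)

z-interval (σ known):
z* = 1.645 for 90% confidence

Margin of error = z* · σ/√n = 1.645 · 17.4/√153 = 2.31

CI: (110.4 - 2.31, 110.4 + 2.31) = (108.09, 112.71)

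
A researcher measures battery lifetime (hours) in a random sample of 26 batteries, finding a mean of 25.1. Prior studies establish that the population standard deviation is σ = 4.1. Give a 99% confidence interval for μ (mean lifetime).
(23.03, 27.17)

z-interval (σ known):
z* = 2.576 for 99% confidence

Margin of error = z* · σ/√n = 2.576 · 4.1/√26 = 2.07

CI: (25.1 - 2.07, 25.1 + 2.07) = (23.03, 27.17)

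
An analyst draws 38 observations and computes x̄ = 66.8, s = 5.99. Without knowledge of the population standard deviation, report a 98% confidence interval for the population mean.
(64.44, 69.16)

t-interval (σ unknown):
df = n - 1 = 37
t* = 2.431 for 98% confidence

Margin of error = t* · s/√n = 2.431 · 5.99/√38 = 2.36

CI: (64.44, 69.16)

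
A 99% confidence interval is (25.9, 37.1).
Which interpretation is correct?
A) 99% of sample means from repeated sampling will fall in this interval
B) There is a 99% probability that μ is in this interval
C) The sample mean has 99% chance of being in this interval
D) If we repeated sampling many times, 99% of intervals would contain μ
D

A) Wrong — coverage applies to intervals containing μ, not to future x̄ values.
B) Wrong — μ is fixed; the randomness lives in the interval, not in μ.
C) Wrong — x̄ is observed and sits in the interval by construction.
D) Correct — this is the frequentist long-run coverage interpretation.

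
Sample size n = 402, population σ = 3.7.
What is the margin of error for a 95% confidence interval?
Margin of error = 0.36

Margin of error = z* · σ/√n
= 1.960 · 3.7/√402
= 1.960 · 3.7/20.0499
= 0.36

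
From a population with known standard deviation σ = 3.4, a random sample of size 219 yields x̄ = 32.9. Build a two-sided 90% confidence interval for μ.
(32.52, 33.28)

z-interval (σ known):
z* = 1.645 for 90% confidence

Margin of error = z* · σ/√n = 1.645 · 3.4/√219 = 0.38

CI: (32.9 - 0.38, 32.9 + 0.38) = (32.52, 33.28)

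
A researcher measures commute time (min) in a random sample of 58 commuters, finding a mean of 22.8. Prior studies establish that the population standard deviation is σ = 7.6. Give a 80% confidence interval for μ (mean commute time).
(21.52, 24.08)

z-interval (σ known):
z* = 1.282 for 80% confidence

Margin of error = z* · σ/√n = 1.282 · 7.6/√58 = 1.28

CI: (22.8 - 1.28, 22.8 + 1.28) = (21.52, 24.08)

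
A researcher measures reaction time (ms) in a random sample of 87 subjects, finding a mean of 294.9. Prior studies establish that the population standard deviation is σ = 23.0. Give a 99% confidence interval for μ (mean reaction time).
(288.55, 301.25)

z-interval (σ known):
z* = 2.576 for 99% confidence

Margin of error = z* · σ/√n = 2.576 · 23.0/√87 = 6.35

CI: (294.9 - 6.35, 294.9 + 6.35) = (288.55, 301.25)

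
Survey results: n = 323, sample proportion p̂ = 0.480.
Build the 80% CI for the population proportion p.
(0.444, 0.516)

Proportion CI:
SE = √(p̂(1-p̂)/n) = √(0.480 · 0.520 / 323) = 0.02780

z* = 1.282
Margin = z* · SE = 1.282 · 0.02780 = 0.0356

CI: 0.480 ± 0.0356 = (0.444, 0.516)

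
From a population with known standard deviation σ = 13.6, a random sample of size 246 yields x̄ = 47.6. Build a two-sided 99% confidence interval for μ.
(45.37, 49.83)

z-interval (σ known):
z* = 2.576 for 99% confidence

Margin of error = z* · σ/√n = 2.576 · 13.6/√246 = 2.23

CI: (47.6 - 2.23, 47.6 + 2.23) = (45.37, 49.83)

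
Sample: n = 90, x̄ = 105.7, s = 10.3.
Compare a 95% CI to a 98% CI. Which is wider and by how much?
98% CI is wider by 0.83

df = 89
95% CI: t* = 1.987, (103.54, 107.86), width = 2 · t* · s/√n = 4.31
98% CI: t* = 2.369, (103.13, 108.27), width = 2 · t* · s/√n = 5.14

The 98% CI is wider by 5.14 - 4.31 = 0.83.
Higher confidence requires a wider interval.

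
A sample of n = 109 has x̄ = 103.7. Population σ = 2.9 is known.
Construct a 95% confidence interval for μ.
(103.16, 104.24)

z-interval (σ known):
z* = 1.960 for 95% confidence

Margin of error = z* · σ/√n = 1.960 · 2.9/√109 = 0.54

CI: (103.7 - 0.54, 103.7 + 0.54) = (103.16, 104.24)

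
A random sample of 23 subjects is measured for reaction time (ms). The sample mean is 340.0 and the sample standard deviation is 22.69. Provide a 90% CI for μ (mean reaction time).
(331.88, 348.12)

t-interval (σ unknown):
df = n - 1 = 22
t* = 1.717 for 90% confidence

Margin of error = t* · s/√n = 1.717 · 22.69/√23 = 8.12

CI: (331.88, 348.12)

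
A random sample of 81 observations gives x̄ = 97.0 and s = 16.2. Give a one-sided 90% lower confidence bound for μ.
μ ≥ 94.67

Lower bound (one-sided):
t* = 1.292 (one-sided for 90%)
Lower bound = x̄ - t* · s/√n = 97.0 - 1.292 · 16.2/√81 = 94.67

We are 90% confident that μ ≥ 94.67.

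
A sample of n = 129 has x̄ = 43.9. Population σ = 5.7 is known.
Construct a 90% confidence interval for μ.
(43.07, 44.73)

z-interval (σ known):
z* = 1.645 for 90% confidence

Margin of error = z* · σ/√n = 1.645 · 5.7/√129 = 0.83

CI: (43.9 - 0.83, 43.9 + 0.83) = (43.07, 44.73)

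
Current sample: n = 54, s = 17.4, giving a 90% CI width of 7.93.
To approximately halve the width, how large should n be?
n ≈ 216

CI width ∝ 1/√n
To reduce width by factor 2, need √n to grow by 2 → need 2² = 4 times as many samples.

Current: n = 54, width = 7.93
New: n = 216, width ≈ 3.91

Width reduced by factor of 7.93/3.91 = 2.03.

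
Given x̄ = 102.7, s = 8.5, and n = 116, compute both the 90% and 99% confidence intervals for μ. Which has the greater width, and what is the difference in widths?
99% CI is wider by 1.51

df = 115
90% CI: t* = 1.658, (101.39, 104.01), width = 2 · t* · s/√n = 2.62
99% CI: t* = 2.619, (100.63, 104.77), width = 2 · t* · s/√n = 4.13

The 99% CI is wider by 4.13 - 2.62 = 1.51.
Higher confidence requires a wider interval.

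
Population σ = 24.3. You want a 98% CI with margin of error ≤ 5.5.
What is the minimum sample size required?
n ≥ 106

For margin E ≤ 5.5:
n ≥ (z* · σ / E)²
n ≥ (2.326 · 24.3 / 5.5)²
n ≥ 105.61

Minimum n = 106 (rounding up)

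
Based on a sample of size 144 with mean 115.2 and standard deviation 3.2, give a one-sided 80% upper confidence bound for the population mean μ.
μ ≤ 115.43

Upper bound (one-sided):
t* = 0.844 (one-sided for 80%)
Upper bound = x̄ + t* · s/√n = 115.2 + 0.844 · 3.2/√144 = 115.43

We are 80% confident that μ ≤ 115.43.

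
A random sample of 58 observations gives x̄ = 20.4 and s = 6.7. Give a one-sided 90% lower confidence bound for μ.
μ ≥ 19.26

Lower bound (one-sided):
t* = 1.297 (one-sided for 90%)
Lower bound = x̄ - t* · s/√n = 20.4 - 1.297 · 6.7/√58 = 19.26

We are 90% confident that μ ≥ 19.26.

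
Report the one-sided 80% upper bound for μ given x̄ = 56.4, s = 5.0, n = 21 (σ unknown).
μ ≤ 57.34

Upper bound (one-sided):
t* = 0.860 (one-sided for 80%)
Upper bound = x̄ + t* · s/√n = 56.4 + 0.860 · 5.0/√21 = 57.34

We are 80% confident that μ ≤ 57.34.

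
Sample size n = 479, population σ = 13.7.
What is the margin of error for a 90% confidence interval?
Margin of error = 1.03

Margin of error = z* · σ/√n
= 1.645 · 13.7/√479
= 1.645 · 13.7/21.8861
= 1.03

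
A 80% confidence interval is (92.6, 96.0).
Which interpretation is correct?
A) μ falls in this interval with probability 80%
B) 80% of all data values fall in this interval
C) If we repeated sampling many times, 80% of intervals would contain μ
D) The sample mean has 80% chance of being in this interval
C

A) Wrong — μ is fixed; the randomness lives in the interval, not in μ.
B) Wrong — a CI is about the parameter μ, not individual data values.
C) Correct — this is the frequentist long-run coverage interpretation.
D) Wrong — x̄ is observed and sits in the interval by construction.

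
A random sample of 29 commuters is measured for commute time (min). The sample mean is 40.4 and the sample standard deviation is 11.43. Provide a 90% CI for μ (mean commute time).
(36.79, 44.01)

t-interval (σ unknown):
df = n - 1 = 28
t* = 1.701 for 90% confidence

Margin of error = t* · s/√n = 1.701 · 11.43/√29 = 3.61

CI: (36.79, 44.01)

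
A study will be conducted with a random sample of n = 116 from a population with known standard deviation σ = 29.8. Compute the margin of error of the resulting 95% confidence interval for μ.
Margin of error = 5.42

Margin of error = z* · σ/√n
= 1.960 · 29.8/√116
= 1.960 · 29.8/10.7703
= 5.42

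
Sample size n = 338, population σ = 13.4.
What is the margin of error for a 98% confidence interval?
Margin of error = 1.70

Margin of error = z* · σ/√n
= 2.326 · 13.4/√338
= 2.326 · 13.4/18.3848
= 1.70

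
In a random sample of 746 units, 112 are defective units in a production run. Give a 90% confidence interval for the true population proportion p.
(0.129, 0.172)

Proportion CI:
p̂ = 112/746 = 0.15013
SE = √(p̂(1-p̂)/n) = √(0.15013 · 0.84987 / 746) = 0.01308

z* = 1.645
Margin = z* · SE = 1.645 · 0.01308 = 0.0215

CI: 0.15013 ± 0.0215 = (0.129, 0.172)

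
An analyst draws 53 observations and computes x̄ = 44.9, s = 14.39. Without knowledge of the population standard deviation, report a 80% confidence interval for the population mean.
(42.33, 47.47)

t-interval (σ unknown):
df = n - 1 = 52
t* = 1.298 for 80% confidence

Margin of error = t* · s/√n = 1.298 · 14.39/√53 = 2.57

CI: (42.33, 47.47)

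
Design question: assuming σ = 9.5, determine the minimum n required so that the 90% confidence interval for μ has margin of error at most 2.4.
n ≥ 43

For margin E ≤ 2.4:
n ≥ (z* · σ / E)²
n ≥ (1.645 · 9.5 / 2.4)²
n ≥ 42.40

Minimum n = 43 (rounding up)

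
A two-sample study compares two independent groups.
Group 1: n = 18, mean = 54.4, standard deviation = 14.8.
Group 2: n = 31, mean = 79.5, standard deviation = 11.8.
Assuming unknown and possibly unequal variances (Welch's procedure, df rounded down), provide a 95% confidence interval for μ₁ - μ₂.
(-33.45, -16.75)

Difference: x̄₁ - x̄₂ = -25.10
SE = √(s₁²/n₁ + s₂²/n₂) = √(14.8²/18 + 11.8²/31) = 4.0817
df = 29.58 → 29 (Welch–Satterthwaite, rounded down)
t* = 2.045

CI: -25.10 ± 2.045 · 4.0817 = -25.10 ± 8.35 = (-33.45, -16.75)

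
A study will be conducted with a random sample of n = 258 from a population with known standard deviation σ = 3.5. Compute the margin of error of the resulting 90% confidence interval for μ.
Margin of error = 0.36

Margin of error = z* · σ/√n
= 1.645 · 3.5/√258
= 1.645 · 3.5/16.0624
= 0.36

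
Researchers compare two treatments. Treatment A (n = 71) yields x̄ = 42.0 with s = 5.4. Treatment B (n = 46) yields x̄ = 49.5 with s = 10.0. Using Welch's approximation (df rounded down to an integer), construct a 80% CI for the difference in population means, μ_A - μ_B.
(-9.58, -5.42)

Difference: x̄₁ - x̄₂ = -7.50
SE = √(s₁²/n₁ + s₂²/n₂) = √(5.4²/71 + 10.0²/46) = 1.6077
df = 62.18 → 62 (Welch–Satterthwaite, rounded down)
t* = 1.295

CI: -7.50 ± 1.295 · 1.6077 = -7.50 ± 2.08 = (-9.58, -5.42)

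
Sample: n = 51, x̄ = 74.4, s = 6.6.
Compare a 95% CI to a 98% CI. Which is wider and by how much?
98% CI is wider by 0.73

df = 50
95% CI: t* = 2.009, (72.54, 76.26), width = 2 · t* · s/√n = 3.71
98% CI: t* = 2.403, (72.18, 76.62), width = 2 · t* · s/√n = 4.44

The 98% CI is wider by 4.44 - 3.71 = 0.73.
Higher confidence requires a wider interval.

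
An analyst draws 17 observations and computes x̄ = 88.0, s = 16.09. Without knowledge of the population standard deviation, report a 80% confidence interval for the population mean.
(82.78, 93.22)

t-interval (σ unknown):
df = n - 1 = 16
t* = 1.337 for 80% confidence

Margin of error = t* · s/√n = 1.337 · 16.09/√17 = 5.22

CI: (82.78, 93.22)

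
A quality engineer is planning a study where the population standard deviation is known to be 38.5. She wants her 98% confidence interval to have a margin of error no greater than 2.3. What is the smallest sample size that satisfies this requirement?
n ≥ 1516

For margin E ≤ 2.3:
n ≥ (z* · σ / E)²
n ≥ (2.326 · 38.5 / 2.3)²
n ≥ 1515.95

Minimum n = 1516 (rounding up)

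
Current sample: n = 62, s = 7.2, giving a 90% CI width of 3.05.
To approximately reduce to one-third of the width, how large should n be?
n ≈ 558

CI width ∝ 1/√n
To reduce width by factor 3, need √n to grow by 3 → need 3² = 9 times as many samples.

Current: n = 62, width = 3.05
New: n = 558, width ≈ 1.00

Width reduced by factor of 3.05/1.00 = 3.05.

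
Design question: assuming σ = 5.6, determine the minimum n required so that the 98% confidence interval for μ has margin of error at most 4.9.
n ≥ 8

For margin E ≤ 4.9:
n ≥ (z* · σ / E)²
n ≥ (2.326 · 5.6 / 4.9)²
n ≥ 7.07

Minimum n = 8 (rounding up)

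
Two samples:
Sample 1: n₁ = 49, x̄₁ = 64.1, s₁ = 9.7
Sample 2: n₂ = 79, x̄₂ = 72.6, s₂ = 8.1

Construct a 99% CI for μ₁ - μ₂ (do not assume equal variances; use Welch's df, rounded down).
(-12.87, -4.13)

Difference: x̄₁ - x̄₂ = -8.50
SE = √(s₁²/n₁ + s₂²/n₂) = √(9.7²/49 + 8.1²/79) = 1.6585
df = 88.33 → 88 (Welch–Satterthwaite, rounded down)
t* = 2.633

CI: -8.50 ± 2.633 · 1.6585 = -8.50 ± 4.37 = (-12.87, -4.13)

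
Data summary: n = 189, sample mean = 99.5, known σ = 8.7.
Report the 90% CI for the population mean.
(98.46, 100.54)

z-interval (σ known):
z* = 1.645 for 90% confidence

Margin of error = z* · σ/√n = 1.645 · 8.7/√189 = 1.04

CI: (99.5 - 1.04, 99.5 + 1.04) = (98.46, 100.54)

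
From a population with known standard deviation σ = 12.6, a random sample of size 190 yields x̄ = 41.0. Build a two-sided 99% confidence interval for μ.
(38.65, 43.35)

z-interval (σ known):
z* = 2.576 for 99% confidence

Margin of error = z* · σ/√n = 2.576 · 12.6/√190 = 2.35

CI: (41.0 - 2.35, 41.0 + 2.35) = (38.65, 43.35)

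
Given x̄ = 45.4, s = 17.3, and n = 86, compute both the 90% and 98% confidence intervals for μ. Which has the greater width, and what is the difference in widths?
98% CI is wider by 2.65

df = 85
90% CI: t* = 1.663, (42.30, 48.50), width = 2 · t* · s/√n = 6.20
98% CI: t* = 2.371, (40.98, 49.82), width = 2 · t* · s/√n = 8.85

The 98% CI is wider by 8.85 - 6.20 = 2.65.
Higher confidence requires a wider interval.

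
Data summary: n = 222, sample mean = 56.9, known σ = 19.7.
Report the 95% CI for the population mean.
(54.31, 59.49)

z-interval (σ known):
z* = 1.960 for 95% confidence

Margin of error = z* · σ/√n = 1.960 · 19.7/√222 = 2.59

CI: (56.9 - 2.59, 56.9 + 2.59) = (54.31, 59.49)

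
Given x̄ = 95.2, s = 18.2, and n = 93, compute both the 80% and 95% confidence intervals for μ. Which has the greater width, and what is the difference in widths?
95% CI is wider by 2.63

df = 92
80% CI: t* = 1.291, (92.76, 97.64), width = 2 · t* · s/√n = 4.87
95% CI: t* = 1.986, (91.45, 98.95), width = 2 · t* · s/√n = 7.50

The 95% CI is wider by 7.50 - 4.87 = 2.63.
Higher confidence requires a wider interval.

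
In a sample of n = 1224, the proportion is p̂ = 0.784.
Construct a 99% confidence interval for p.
(0.754, 0.814)

Proportion CI:
SE = √(p̂(1-p̂)/n) = √(0.784 · 0.216 / 1224) = 0.01176

z* = 2.576
Margin = z* · SE = 2.576 · 0.01176 = 0.0303

CI: 0.784 ± 0.0303 = (0.754, 0.814)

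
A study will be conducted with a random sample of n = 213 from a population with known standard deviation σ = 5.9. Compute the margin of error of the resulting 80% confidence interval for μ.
Margin of error = 0.52

Margin of error = z* · σ/√n
= 1.282 · 5.9/√213
= 1.282 · 5.9/14.5945
= 0.52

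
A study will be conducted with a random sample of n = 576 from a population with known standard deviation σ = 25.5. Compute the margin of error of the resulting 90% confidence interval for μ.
Margin of error = 1.75

Margin of error = z* · σ/√n
= 1.645 · 25.5/√576
= 1.645 · 25.5/24.0000
= 1.75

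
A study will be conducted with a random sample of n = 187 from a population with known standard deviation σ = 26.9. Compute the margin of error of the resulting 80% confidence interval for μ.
Margin of error = 2.52

Margin of error = z* · σ/√n
= 1.282 · 26.9/√187
= 1.282 · 26.9/13.6748
= 2.52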